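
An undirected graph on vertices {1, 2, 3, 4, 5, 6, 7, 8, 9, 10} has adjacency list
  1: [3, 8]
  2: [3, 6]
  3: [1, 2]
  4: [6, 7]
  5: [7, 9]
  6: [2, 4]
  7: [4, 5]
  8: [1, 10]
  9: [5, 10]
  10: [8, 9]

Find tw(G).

A width-2 tree decomposition is:
Bags: B1 = {5, 9, 10}  B2 = {5, 7, 10}  B3 = {4, 7, 10}  B4 = {4, 6, 10}  B5 = {2, 6, 10}  B6 = {2, 3, 10}  B7 = {1, 3, 10}  B8 = {1, 8, 10}
Tree: B1–B2, B2–B3, B3–B4, B4–B5, B5–B6, B6–B7, B7–B8
Each bag holds 3 vertices, so the decomposition has width 2, which upper-bounds the treewidth. The edges 10–9–5–7–4–6–2–3–1–8–10 form a cycle, so G is not a tree and its treewidth is at least 2. Hence tw(G) = 2 exactly.

2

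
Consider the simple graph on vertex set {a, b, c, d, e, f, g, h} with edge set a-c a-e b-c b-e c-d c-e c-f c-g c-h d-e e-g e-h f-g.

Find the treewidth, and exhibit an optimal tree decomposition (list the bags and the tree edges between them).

Each bag holds 3 vertices, so the decomposition has width 2, which upper-bounds the treewidth. Conversely, {c, d, e} is a clique of size 3, and the vertices of any clique must share a bag in every tree decomposition; so some bag has ≥ 3 vertices and tw(G) ≥ 2. Hence tw(G) = 2 exactly.

Treewidth 2.
Bags: B1 = {b, c, e}  B2 = {c, e, g}  B3 = {c, e, h}  B4 = {c, f, g}  B5 = {c, d, e}  B6 = {a, c, e}
Tree: B1–B2, B1–B3, B2–B4, B3–B5, B5–B6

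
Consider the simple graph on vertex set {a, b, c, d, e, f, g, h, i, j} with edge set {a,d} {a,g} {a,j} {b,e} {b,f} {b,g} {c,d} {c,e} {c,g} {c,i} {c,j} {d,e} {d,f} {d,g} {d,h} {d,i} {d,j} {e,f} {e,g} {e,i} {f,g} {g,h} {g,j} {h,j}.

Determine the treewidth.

A width-3 tree decomposition is:
Bags: B1 = {c, d, e, g}  B2 = {c, d, g, j}  B3 = {a, d, g, j}  B4 = {d, e, f, g}  B5 = {d, g, h, j}  B6 = {b, e, f, g}  B7 = {c, d, e, i}
Tree: B1–B2, B2–B3, B1–B4, B2–B5, B4–B6, B1–B7
Every bag has size at most 4, so the width is 4 − 1 = 3 and tw(G) ≤ 3. On the other hand G contains the 4-clique {d, g, h, j}. A clique must lie in a single bag of any decomposition, so no decomposition can have width below 3. Combining the bounds, tw(G) = 3.

3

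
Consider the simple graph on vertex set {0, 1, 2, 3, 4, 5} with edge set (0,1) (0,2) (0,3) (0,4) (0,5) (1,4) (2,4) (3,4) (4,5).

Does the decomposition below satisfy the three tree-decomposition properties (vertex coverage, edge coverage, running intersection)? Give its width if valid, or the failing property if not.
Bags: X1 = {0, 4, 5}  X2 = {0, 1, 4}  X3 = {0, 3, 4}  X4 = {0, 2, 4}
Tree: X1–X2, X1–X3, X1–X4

Yes; width 2.

Every vertex of G appears in some bag (union = {0, 1, 2, 3, 4, 5}); every edge is covered by a bag; and for each vertex v the set of bags containing v is connected in the bag tree. The decomposition is therefore valid. The largest bag has 3 vertices, so the width is 2.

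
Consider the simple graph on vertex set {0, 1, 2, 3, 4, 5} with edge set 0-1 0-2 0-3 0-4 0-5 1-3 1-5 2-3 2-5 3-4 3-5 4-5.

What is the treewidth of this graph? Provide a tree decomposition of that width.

Treewidth 3.
Bags: B1 = {0, 3, 4, 5}  B2 = {0, 2, 3, 5}  B3 = {0, 1, 3, 5}
Tree: B1–B2, B1–B3

The largest bag has 4 vertices, giving width 3; this decomposition certifies tw(G) ≤ 3. Conversely, {0, 1, 3, 5} is a clique of size 4, and the vertices of any clique must share a bag in every tree decomposition; so some bag has ≥ 4 vertices and tw(G) ≥ 3. Hence tw(G) = 3 exactly.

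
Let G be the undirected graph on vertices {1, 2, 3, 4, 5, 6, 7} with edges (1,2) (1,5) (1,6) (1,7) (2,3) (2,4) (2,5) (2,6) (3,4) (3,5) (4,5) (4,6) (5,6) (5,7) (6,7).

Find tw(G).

A width-3 tree decomposition is:
Bags: B1 = {2, 4, 5, 6}  B2 = {1, 2, 5, 6}  B3 = {1, 5, 6, 7}  B4 = {2, 3, 4, 5}
Tree: B1–B2, B2–B3, B1–B4
Every bag has size at most 4, so the width is 4 − 1 = 3 and tw(G) ≤ 3. Conversely, {1, 2, 5, 6} is a clique of size 4, and the vertices of any clique must share a bag in every tree decomposition; so some bag has ≥ 4 vertices and tw(G) ≥ 3. Hence tw(G) = 3 exactly.

3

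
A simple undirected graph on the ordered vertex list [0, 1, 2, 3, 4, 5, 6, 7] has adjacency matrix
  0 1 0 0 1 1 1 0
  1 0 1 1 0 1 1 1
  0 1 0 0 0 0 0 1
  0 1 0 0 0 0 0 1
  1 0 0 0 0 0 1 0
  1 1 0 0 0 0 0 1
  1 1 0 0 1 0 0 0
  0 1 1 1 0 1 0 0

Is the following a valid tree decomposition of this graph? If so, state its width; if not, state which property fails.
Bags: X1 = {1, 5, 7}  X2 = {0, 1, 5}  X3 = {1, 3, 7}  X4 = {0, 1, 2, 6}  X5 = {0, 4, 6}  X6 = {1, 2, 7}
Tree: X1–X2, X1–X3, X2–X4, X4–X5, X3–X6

No — bags containing vertex 2 are not connected in the tree.

A tree decomposition must satisfy three properties: every vertex lies in some bag; for every edge, both endpoints lie together in some bag; and for every vertex, the bags containing it form a connected subtree. Here bags containing vertex 2 are not connected in the tree, so the decomposition is invalid.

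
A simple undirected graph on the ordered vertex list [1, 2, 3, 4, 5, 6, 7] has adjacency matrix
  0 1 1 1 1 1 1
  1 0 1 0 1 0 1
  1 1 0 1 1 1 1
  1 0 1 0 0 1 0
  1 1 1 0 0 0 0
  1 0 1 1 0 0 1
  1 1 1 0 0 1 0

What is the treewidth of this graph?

A width-3 tree decomposition is:
Bags: B1 = {1, 3, 6, 7}  B2 = {1, 2, 3, 7}  B3 = {1, 2, 3, 5}  B4 = {1, 3, 4, 6}
Tree: B1–B2, B2–B3, B1–B4
The largest bag has 4 vertices, giving width 3; this decomposition certifies tw(G) ≤ 3. For the lower bound, the 4 vertices {1, 2, 3, 5} are pairwise adjacent, and any tree decomposition puts a clique entirely inside one bag — forcing width ≥ 3. Combining the bounds, tw(G) = 3.

3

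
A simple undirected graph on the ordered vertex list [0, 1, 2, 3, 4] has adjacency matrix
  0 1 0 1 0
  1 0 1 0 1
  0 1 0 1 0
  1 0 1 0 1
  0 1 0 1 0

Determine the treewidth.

2

A width-2 tree decomposition is:
Bags: B1 = {1, 2, 3}  B2 = {1, 3, 4}  B3 = {0, 1, 3}
Tree: B1–B2, B2–B3
The largest bag has 3 vertices, giving width 2; this decomposition certifies tw(G) ≤ 2. For the lower bound, G contains the cycle 3–2–1–4–3, so G is not a forest; only forests have treewidth ≤ 1, hence tw(G) ≥ 2. Therefore the treewidth is 2.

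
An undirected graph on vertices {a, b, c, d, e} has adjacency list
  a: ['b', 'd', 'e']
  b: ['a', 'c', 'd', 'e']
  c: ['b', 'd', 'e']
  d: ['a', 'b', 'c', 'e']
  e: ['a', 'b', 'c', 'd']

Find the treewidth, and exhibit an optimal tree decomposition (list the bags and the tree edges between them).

Treewidth 3.
One such decomposition:
Bags: B1 = {a, b, d, e}  B2 = {b, c, d, e}
Tree: B1–B2

The largest bag has 4 vertices, giving width 3; this decomposition certifies tw(G) ≤ 3. On the other hand G contains the 4-clique {b, c, d, e}. A clique must lie in a single bag of any decomposition, so no decomposition can have width below 3. Hence tw(G) = 3 exactly.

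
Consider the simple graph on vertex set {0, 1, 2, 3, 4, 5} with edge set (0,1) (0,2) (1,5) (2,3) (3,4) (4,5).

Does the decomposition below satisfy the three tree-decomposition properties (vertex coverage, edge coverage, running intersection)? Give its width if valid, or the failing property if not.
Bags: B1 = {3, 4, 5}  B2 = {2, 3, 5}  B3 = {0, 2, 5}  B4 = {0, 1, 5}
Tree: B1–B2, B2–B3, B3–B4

Yes; width 2.

Every vertex of G appears in some bag (union = {0, 1, 2, 3, 4, 5}); every edge is covered by a bag; and for each vertex v the set of bags containing v is connected in the bag tree. The decomposition is therefore valid. The largest bag has 3 vertices, so the width is 2.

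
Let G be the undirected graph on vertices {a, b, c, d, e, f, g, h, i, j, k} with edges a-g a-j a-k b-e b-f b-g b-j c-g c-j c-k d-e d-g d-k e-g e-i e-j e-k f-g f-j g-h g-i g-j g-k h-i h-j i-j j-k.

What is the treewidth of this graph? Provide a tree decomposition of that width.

Every bag has size at most 4, so the width is 4 − 1 = 3 and tw(G) ≤ 3. For the lower bound, the 4 vertices {d, e, g, k} are pairwise adjacent, and any tree decomposition puts a clique entirely inside one bag — forcing width ≥ 3. Therefore the treewidth is 3.

Treewidth 3.
One optimal decomposition is:
Bags: B1 = {b, e, g, j}  B2 = {b, f, g, j}  B3 = {e, g, j, k}  B4 = {a, g, j, k}  B5 = {d, e, g, k}  B6 = {c, g, j, k}  B7 = {e, g, i, j}  B8 = {g, h, i, j}
Tree: B1–B2, B1–B3, B3–B4, B3–B5, B4–B6, B3–B7, B7–B8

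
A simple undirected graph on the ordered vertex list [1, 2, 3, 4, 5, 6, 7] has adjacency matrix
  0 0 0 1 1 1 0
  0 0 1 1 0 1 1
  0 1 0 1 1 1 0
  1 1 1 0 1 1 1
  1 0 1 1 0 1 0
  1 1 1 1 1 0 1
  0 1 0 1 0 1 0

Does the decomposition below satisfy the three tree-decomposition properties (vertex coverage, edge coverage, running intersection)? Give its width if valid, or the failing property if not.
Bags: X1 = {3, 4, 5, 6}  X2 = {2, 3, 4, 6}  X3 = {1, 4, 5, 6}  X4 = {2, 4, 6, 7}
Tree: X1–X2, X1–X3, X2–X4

Vertex coverage: the bags together contain {1, 2, 3, 4, 5, 6, 7}, the full vertex set. Edge coverage: each edge of G has both endpoints in at least one bag. Running intersection: for every vertex, the bags containing it form a connected subtree. All three properties hold, so this is a valid tree decomposition of width max|bag| − 1 = 3, and hence tw(G) ≤ 3.

Yes; width 3.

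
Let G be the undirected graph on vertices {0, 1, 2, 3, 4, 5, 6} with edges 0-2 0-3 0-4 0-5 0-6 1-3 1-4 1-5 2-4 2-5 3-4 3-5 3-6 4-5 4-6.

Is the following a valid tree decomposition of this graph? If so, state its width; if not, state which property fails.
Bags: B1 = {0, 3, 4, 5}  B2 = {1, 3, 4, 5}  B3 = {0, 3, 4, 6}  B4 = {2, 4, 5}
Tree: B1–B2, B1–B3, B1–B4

No — edge (0,2) lies in no bag.

A tree decomposition must satisfy three properties: every vertex lies in some bag; for every edge, both endpoints lie together in some bag; and for every vertex, the bags containing it form a connected subtree. Here edge (0,2) lies in no bag, so the decomposition is invalid.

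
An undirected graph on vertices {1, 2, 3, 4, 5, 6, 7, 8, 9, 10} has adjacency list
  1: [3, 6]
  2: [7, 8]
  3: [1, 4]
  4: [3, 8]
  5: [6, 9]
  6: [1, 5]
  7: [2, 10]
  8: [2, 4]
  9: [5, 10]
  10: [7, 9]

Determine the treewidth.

2

A width-2 tree decomposition is:
Bags: B1 = {1, 5, 6}  B2 = {1, 5, 9}  B3 = {1, 9, 10}  B4 = {1, 7, 10}  B5 = {1, 2, 7}  B6 = {1, 2, 8}  B7 = {1, 4, 8}  B8 = {1, 3, 4}
Tree: B1–B2, B2–B3, B3–B4, B4–B5, B5–B6, B6–B7, B7–B8
Each bag holds 3 vertices, so the decomposition has width 2, which upper-bounds the treewidth. For the lower bound, G contains the cycle 1–6–5–9–10–7–2–8–4–3–1, so G is not a forest; only forests have treewidth ≤ 1, hence tw(G) ≥ 2. Combining the bounds, tw(G) = 2.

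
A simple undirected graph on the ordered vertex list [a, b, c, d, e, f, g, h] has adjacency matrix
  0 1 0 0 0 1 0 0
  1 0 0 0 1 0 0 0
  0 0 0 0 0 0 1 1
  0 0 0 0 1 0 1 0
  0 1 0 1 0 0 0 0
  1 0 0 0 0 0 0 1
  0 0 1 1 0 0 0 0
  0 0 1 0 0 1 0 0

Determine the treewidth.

2

A width-2 tree decomposition is:
Bags: B1 = {c, g, h}  B2 = {d, g, h}  B3 = {d, e, h}  B4 = {b, e, h}  B5 = {a, b, h}  B6 = {a, f, h}
Tree: B1–B2, B2–B3, B3–B4, B4–B5, B5–B6
Every bag has size at most 3, so the width is 3 − 1 = 2 and tw(G) ≤ 2. The edges h–c–g–d–e–b–a–f–h form a cycle, so G is not a tree and its treewidth is at least 2. Therefore the treewidth is 2.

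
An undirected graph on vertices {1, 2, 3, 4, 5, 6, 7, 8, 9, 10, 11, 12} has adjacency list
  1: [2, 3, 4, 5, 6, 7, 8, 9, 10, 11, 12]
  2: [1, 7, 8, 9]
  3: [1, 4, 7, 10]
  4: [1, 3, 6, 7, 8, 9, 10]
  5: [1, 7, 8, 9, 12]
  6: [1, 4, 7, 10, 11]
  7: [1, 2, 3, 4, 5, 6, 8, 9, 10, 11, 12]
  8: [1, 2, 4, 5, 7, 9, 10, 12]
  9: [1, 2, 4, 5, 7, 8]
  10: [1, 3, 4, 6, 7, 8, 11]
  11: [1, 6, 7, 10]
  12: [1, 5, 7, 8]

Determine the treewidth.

4

A width-4 tree decomposition is:
Bags: B1 = {1, 3, 4, 7, 10}  B2 = {1, 4, 6, 7, 10}  B3 = {1, 4, 7, 8, 10}  B4 = {1, 4, 7, 8, 9}  B5 = {1, 6, 7, 10, 11}  B6 = {1, 5, 7, 8, 9}  B7 = {1, 5, 7, 8, 12}  B8 = {1, 2, 7, 8, 9}
Tree: B1–B2, B2–B3, B3–B4, B2–B5, B4–B6, B6–B7, B4–B8
The largest bag has 5 vertices, giving width 4; this decomposition certifies tw(G) ≤ 4. For the lower bound, the 5 vertices {1, 2, 7, 8, 9} are pairwise adjacent, and any tree decomposition puts a clique entirely inside one bag — forcing width ≥ 4. The upper and lower bounds meet at 4, so that is the treewidth.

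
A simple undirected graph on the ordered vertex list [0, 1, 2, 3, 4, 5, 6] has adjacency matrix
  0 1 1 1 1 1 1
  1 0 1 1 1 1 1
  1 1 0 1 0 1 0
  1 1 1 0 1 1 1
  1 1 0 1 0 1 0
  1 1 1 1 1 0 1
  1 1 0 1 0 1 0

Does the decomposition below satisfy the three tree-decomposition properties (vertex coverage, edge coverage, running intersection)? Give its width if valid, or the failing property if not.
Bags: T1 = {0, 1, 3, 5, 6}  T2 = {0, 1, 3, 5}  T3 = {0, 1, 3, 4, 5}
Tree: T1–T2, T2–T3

No — vertex 2 appears in no bag.

A tree decomposition must satisfy three properties: every vertex lies in some bag; for every edge, both endpoints lie together in some bag; and for every vertex, the bags containing it form a connected subtree. Here vertex 2 appears in no bag, so the decomposition is invalid.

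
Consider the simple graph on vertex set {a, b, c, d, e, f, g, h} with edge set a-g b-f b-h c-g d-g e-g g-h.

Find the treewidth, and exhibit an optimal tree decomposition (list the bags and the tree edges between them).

Treewidth 1.
One such decomposition:
Bags: B1 = {g, h}  B2 = {b, h}  B3 = {a, g}  B4 = {e, g}  B5 = {c, g}  B6 = {b, f}  B7 = {d, g}
Tree: B1–B2, B1–B3, B3–B4, B1–B5, B2–B6, B4–B7

Every bag has size at most 2, so the width is 2 − 1 = 1 and tw(G) ≤ 1. Since G has at least one edge (e.g. h–g), it is not an edgeless graph, so tw(G) ≥ 1. The upper and lower bounds meet at 1, so that is the treewidth.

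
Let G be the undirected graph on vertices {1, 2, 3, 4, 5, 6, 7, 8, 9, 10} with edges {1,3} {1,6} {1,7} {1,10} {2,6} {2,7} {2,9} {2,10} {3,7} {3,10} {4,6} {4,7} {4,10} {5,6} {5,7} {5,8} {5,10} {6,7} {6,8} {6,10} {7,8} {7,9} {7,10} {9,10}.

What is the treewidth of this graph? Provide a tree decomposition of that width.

Treewidth 3.
Bags: B1 = {5, 6, 7, 10}  B2 = {2, 6, 7, 10}  B3 = {4, 6, 7, 10}  B4 = {5, 6, 7, 8}  B5 = {2, 7, 9, 10}  B6 = {1, 6, 7, 10}  B7 = {1, 3, 7, 10}
Tree: B1–B2, B2–B3, B1–B4, B2–B5, B3–B6, B6–B7

The largest bag has 4 vertices, giving width 3; this decomposition certifies tw(G) ≤ 3. For the lower bound, the 4 vertices {5, 6, 7, 8} are pairwise adjacent, and any tree decomposition puts a clique entirely inside one bag — forcing width ≥ 3. The upper and lower bounds meet at 3, so that is the treewidth.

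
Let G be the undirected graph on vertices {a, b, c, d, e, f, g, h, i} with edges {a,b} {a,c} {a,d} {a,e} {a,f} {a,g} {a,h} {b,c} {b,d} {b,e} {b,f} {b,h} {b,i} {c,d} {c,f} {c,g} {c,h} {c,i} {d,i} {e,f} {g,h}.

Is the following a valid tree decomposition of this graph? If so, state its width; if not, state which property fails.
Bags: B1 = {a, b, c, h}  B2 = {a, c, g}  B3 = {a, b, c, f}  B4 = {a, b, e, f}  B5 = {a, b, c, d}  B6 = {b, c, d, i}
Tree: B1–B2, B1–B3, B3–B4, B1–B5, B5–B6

A tree decomposition must satisfy three properties: every vertex lies in some bag; for every edge, both endpoints lie together in some bag; and for every vertex, the bags containing it form a connected subtree. Here edge (h,g) lies in no bag, so the decomposition is invalid.

No — edge (h,g) lies in no bag.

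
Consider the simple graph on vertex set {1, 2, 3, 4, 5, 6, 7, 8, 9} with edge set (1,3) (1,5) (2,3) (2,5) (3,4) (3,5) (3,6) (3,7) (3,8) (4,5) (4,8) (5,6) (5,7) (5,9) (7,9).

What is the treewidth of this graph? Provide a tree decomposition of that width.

Treewidth 2.
One such decomposition:
Bags: B1 = {3, 4, 5}  B2 = {3, 5, 6}  B3 = {3, 5, 7}  B4 = {5, 7, 9}  B5 = {1, 3, 5}  B6 = {3, 4, 8}  B7 = {2, 3, 5}
Tree: B1–B2, B2–B3, B3–B4, B2–B5, B1–B6, B1–B7

Every bag has size at most 3, so the width is 3 − 1 = 2 and tw(G) ≤ 2. On the other hand G contains the 3-clique {5, 7, 9}. A clique must lie in a single bag of any decomposition, so no decomposition can have width below 2. Combining the bounds, tw(G) = 2.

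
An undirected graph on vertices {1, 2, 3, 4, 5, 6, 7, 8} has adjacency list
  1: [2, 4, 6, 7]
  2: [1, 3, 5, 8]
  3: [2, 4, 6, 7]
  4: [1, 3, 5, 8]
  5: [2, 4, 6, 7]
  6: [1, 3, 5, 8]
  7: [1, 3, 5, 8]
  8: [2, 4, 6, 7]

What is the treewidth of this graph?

A width-4 tree decomposition is:
Bags: B1 = {2, 4, 5, 6, 7}  B2 = {2, 4, 6, 7, 8}  B3 = {1, 2, 4, 6, 7}  B4 = {2, 3, 4, 6, 7}
Tree: B1–B2, B2–B3, B3–B4
Every bag has size at most 5, so the width is 5 − 1 = 4 and tw(G) ≤ 4. For the lower bound: the 5 vertex sets {5,7}, {6,8}, {1,4}, {2}, {3} are disjoint, each induces a connected subgraph, and every pair is joined by at least one edge of G. Contracting each set to a single vertex therefore yields K_{5} as a minor, and since treewidth is minor-monotone, tw(G) ≥ tw(K_{5}) = 4. Combining the bounds, tw(G) = 4.

4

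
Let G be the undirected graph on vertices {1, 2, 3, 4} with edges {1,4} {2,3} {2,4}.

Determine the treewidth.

1

A width-1 tree decomposition is:
Bags: B1 = {2, 4}  B2 = {2, 3}  B3 = {1, 4}
Tree: B1–B2, B1–B3
The largest bag has 2 vertices, giving width 1; this decomposition certifies tw(G) ≤ 1. Any graph with an edge has treewidth ≥ 1, and G has the edge 2–4. Hence tw(G) = 1 exactly.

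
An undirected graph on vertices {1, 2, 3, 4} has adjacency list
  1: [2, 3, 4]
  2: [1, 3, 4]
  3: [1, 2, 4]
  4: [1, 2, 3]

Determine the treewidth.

A width-3 tree decomposition is:
Bags: B1 = {1, 2, 3, 4}
Tree: (single bag)
With just one bag of size 4, the width is 4 − 1 = 3, so tw(G) ≤ 3. On the other hand G contains the 4-clique {1, 2, 3, 4}. A clique must lie in a single bag of any decomposition, so no decomposition can have width below 3. The upper and lower bounds meet at 3, so that is the treewidth.

3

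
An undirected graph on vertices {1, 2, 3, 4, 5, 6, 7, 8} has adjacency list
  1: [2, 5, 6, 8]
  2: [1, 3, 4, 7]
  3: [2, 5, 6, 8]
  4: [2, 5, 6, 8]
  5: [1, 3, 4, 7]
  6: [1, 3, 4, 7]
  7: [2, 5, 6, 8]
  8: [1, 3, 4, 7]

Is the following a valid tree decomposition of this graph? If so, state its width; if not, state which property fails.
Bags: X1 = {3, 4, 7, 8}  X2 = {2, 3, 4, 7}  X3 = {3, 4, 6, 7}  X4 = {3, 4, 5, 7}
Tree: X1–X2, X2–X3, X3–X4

A tree decomposition must satisfy three properties: every vertex lies in some bag; for every edge, both endpoints lie together in some bag; and for every vertex, the bags containing it form a connected subtree. Here vertex 1 appears in no bag, so the decomposition is invalid.

No — vertex 1 appears in no bag.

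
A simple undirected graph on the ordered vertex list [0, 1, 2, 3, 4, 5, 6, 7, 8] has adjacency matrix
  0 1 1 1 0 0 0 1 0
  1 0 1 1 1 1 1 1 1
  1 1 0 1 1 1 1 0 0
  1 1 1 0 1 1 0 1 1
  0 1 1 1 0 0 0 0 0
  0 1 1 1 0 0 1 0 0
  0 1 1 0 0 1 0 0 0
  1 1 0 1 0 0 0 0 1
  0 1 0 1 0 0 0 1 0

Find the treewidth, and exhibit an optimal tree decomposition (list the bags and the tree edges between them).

Treewidth 3.
One optimal decomposition is:
Bags: B1 = {0, 1, 3, 7}  B2 = {0, 1, 2, 3}  B3 = {1, 2, 3, 5}  B4 = {1, 2, 3, 4}  B5 = {1, 2, 5, 6}  B6 = {1, 3, 7, 8}
Tree: B1–B2, B2–B3, B2–B4, B3–B5, B1–B6

Every bag has size at most 4, so the width is 4 − 1 = 3 and tw(G) ≤ 3. On the other hand G contains the 4-clique {1, 3, 7, 8}. A clique must lie in a single bag of any decomposition, so no decomposition can have width below 3. Combining the bounds, tw(G) = 3.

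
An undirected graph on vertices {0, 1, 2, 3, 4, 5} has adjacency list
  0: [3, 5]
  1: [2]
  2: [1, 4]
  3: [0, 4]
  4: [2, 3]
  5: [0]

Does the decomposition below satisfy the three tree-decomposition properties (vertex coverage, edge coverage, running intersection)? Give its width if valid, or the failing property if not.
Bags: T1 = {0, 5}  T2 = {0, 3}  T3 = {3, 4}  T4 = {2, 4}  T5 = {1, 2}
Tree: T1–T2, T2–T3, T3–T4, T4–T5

Checking the three conditions: (i) the bags cover all of {0, 1, 2, 3, 4, 5}; (ii) for each edge, some bag contains both endpoints; (iii) the bags containing any fixed vertex form a subtree. All hold, so the decomposition is valid with width 2 − 1 = 1.

Yes; width 1.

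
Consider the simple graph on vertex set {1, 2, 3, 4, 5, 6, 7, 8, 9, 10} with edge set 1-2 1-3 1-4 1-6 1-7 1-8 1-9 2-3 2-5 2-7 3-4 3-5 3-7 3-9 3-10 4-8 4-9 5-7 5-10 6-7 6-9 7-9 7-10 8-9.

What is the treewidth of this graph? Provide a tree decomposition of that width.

Treewidth 3.
One such decomposition:
Bags: B1 = {1, 2, 3, 7}  B2 = {1, 3, 7, 9}  B3 = {1, 3, 4, 9}  B4 = {2, 3, 5, 7}  B5 = {3, 5, 7, 10}  B6 = {1, 4, 8, 9}  B7 = {1, 6, 7, 9}
Tree: B1–B2, B2–B3, B1–B4, B4–B5, B3–B6, B2–B7

Each bag holds 4 vertices, so the decomposition has width 3, which upper-bounds the treewidth. On the other hand G contains the 4-clique {1, 4, 8, 9}. A clique must lie in a single bag of any decomposition, so no decomposition can have width below 3. The upper and lower bounds meet at 3, so that is the treewidth.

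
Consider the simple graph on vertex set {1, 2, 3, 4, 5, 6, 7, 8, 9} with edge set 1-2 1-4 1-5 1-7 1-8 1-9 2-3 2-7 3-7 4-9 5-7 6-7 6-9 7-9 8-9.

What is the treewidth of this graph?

A width-2 tree decomposition is:
Bags: B1 = {1, 7, 9}  B2 = {1, 2, 7}  B3 = {1, 5, 7}  B4 = {1, 4, 9}  B5 = {1, 8, 9}  B6 = {6, 7, 9}  B7 = {2, 3, 7}
Tree: B1–B2, B2–B3, B1–B4, B4–B5, B1–B6, B2–B7
The largest bag has 3 vertices, giving width 2; this decomposition certifies tw(G) ≤ 2. Conversely, {1, 8, 9} is a clique of size 3, and the vertices of any clique must share a bag in every tree decomposition; so some bag has ≥ 3 vertices and tw(G) ≥ 2. Therefore the treewidth is 2.

2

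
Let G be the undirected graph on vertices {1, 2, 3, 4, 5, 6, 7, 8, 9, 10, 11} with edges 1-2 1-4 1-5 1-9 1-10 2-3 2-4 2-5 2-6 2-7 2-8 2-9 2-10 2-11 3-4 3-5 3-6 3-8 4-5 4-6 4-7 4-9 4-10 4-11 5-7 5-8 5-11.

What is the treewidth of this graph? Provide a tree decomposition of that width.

The largest bag has 4 vertices, giving width 3; this decomposition certifies tw(G) ≤ 3. On the other hand G contains the 4-clique {2, 3, 5, 8}. A clique must lie in a single bag of any decomposition, so no decomposition can have width below 3. Combining the bounds, tw(G) = 3.

Treewidth 3.
One optimal decomposition is:
Bags: B1 = {2, 3, 4, 5}  B2 = {2, 4, 5, 7}  B3 = {2, 3, 5, 8}  B4 = {2, 3, 4, 6}  B5 = {1, 2, 4, 5}  B6 = {2, 4, 5, 11}  B7 = {1, 2, 4, 9}  B8 = {1, 2, 4, 10}
Tree: B1–B2, B1–B3, B1–B4, B1–B5, B2–B6, B5–B7, B7–B8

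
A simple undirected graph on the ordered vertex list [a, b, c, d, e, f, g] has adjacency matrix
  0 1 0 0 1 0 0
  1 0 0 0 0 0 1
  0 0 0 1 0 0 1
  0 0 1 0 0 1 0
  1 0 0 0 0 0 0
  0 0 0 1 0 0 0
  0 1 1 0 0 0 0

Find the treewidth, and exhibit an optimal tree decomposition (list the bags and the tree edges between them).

Every bag has size at most 2, so the width is 2 − 1 = 1 and tw(G) ≤ 1. G has an edge, so its treewidth is at least 1. The upper and lower bounds meet at 1, so that is the treewidth.

Treewidth 1.
Bags: B1 = {d, f}  B2 = {c, d}  B3 = {c, g}  B4 = {b, g}  B5 = {a, b}  B6 = {a, e}
Tree: B1–B2, B2–B3, B3–B4, B4–B5, B5–B6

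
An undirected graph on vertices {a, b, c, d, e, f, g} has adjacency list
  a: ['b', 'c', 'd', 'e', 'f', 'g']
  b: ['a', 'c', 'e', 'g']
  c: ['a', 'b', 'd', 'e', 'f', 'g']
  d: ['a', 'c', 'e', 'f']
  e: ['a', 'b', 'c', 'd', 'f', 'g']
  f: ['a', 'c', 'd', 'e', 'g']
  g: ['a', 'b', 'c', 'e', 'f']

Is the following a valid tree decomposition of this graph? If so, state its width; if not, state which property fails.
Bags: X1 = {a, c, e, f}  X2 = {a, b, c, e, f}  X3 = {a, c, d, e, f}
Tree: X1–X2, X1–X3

No — vertex g appears in no bag.

A tree decomposition must satisfy three properties: every vertex lies in some bag; for every edge, both endpoints lie together in some bag; and for every vertex, the bags containing it form a connected subtree. Here vertex g appears in no bag, so the decomposition is invalid.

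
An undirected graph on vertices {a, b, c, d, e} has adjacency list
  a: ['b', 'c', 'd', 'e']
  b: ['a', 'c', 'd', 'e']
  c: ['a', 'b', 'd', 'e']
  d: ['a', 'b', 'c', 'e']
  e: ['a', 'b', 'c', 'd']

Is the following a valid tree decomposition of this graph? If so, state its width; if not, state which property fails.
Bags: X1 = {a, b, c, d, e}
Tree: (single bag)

Yes; width 4.

Vertex coverage: the bags together contain {a, b, c, d, e}, the full vertex set. Edge coverage: each edge of G has both endpoints in at least one bag. Running intersection: for every vertex, the bags containing it form a connected subtree. All three properties hold, so this is a valid tree decomposition of width max|bag| − 1 = 4, and hence tw(G) ≤ 4.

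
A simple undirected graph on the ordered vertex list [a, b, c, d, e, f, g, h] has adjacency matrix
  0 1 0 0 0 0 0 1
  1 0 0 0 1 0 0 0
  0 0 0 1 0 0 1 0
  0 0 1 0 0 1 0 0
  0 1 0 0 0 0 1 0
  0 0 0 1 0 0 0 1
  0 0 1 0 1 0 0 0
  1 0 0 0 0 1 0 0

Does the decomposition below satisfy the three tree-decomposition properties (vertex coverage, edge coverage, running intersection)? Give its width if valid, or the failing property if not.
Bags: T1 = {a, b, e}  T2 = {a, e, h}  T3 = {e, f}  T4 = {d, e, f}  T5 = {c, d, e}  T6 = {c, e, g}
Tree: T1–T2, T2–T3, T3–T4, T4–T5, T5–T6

A tree decomposition must satisfy three properties: every vertex lies in some bag; for every edge, both endpoints lie together in some bag; and for every vertex, the bags containing it form a connected subtree. Here edge (h,f) lies in no bag, so the decomposition is invalid.

No — edge (h,f) lies in no bag.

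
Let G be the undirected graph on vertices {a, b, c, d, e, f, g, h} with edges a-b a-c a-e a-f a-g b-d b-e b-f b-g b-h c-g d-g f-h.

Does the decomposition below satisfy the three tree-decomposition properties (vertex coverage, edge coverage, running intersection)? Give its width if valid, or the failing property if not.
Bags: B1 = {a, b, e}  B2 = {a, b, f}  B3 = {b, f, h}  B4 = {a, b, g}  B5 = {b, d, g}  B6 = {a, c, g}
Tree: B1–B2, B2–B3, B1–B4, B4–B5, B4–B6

Vertex coverage: the bags together contain {a, b, c, d, e, f, g, h}, the full vertex set. Edge coverage: each edge of G has both endpoints in at least one bag. Running intersection: for every vertex, the bags containing it form a connected subtree. All three properties hold, so this is a valid tree decomposition of width max|bag| − 1 = 2, and hence tw(G) ≤ 2.

Yes; width 2.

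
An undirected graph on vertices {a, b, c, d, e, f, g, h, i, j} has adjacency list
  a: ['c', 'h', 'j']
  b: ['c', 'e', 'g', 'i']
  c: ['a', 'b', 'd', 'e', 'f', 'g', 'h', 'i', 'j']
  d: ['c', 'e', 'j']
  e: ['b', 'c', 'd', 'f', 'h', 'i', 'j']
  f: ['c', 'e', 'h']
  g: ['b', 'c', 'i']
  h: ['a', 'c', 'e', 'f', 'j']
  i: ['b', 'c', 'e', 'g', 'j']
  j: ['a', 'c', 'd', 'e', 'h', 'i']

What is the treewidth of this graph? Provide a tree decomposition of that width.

Treewidth 3.
Bags: B1 = {c, e, i, j}  B2 = {c, e, h, j}  B3 = {b, c, e, i}  B4 = {b, c, g, i}  B5 = {a, c, h, j}  B6 = {c, e, f, h}  B7 = {c, d, e, j}
Tree: B1–B2, B1–B3, B3–B4, B2–B5, B2–B6, B2–B7

Every bag has size at most 4, so the width is 4 − 1 = 3 and tw(G) ≤ 3. For the lower bound, the 4 vertices {b, c, g, i} are pairwise adjacent, and any tree decomposition puts a clique entirely inside one bag — forcing width ≥ 3. The upper and lower bounds meet at 3, so that is the treewidth.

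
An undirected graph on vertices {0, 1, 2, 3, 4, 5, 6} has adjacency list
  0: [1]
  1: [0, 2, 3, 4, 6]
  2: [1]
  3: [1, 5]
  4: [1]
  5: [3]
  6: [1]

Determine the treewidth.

1

A width-1 tree decomposition is:
Bags: B1 = {0, 1}  B2 = {1, 4}  B3 = {1, 6}  B4 = {1, 3}  B5 = {3, 5}  B6 = {1, 2}
Tree: B1–B2, B1–B3, B1–B4, B4–B5, B1–B6
Every bag has size at most 2, so the width is 2 − 1 = 1 and tw(G) ≤ 1. Any graph with an edge has treewidth ≥ 1, and G has the edge 0–1. Hence tw(G) = 1 exactly.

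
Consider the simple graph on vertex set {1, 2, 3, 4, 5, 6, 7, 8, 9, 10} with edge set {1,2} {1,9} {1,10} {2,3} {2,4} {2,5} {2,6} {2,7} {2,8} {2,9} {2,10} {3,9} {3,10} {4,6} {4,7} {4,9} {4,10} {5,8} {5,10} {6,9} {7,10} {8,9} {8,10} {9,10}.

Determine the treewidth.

A width-3 tree decomposition is:
Bags: B1 = {1, 2, 9, 10}  B2 = {2, 4, 9, 10}  B3 = {2, 3, 9, 10}  B4 = {2, 8, 9, 10}  B5 = {2, 4, 6, 9}  B6 = {2, 5, 8, 10}  B7 = {2, 4, 7, 10}
Tree: B1–B2, B1–B3, B2–B4, B2–B5, B4–B6, B2–B7
The largest bag has 4 vertices, giving width 3; this decomposition certifies tw(G) ≤ 3. On the other hand G contains the 4-clique {2, 8, 9, 10}. A clique must lie in a single bag of any decomposition, so no decomposition can have width below 3. The upper and lower bounds meet at 3, so that is the treewidth.

3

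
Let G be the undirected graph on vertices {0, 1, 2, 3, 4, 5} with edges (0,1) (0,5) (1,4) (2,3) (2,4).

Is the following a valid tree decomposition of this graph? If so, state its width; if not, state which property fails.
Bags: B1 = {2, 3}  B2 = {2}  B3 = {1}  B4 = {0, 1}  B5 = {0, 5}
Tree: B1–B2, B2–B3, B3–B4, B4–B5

A tree decomposition must satisfy three properties: every vertex lies in some bag; for every edge, both endpoints lie together in some bag; and for every vertex, the bags containing it form a connected subtree. Here vertex 4 appears in no bag, so the decomposition is invalid.

No — vertex 4 appears in no bag.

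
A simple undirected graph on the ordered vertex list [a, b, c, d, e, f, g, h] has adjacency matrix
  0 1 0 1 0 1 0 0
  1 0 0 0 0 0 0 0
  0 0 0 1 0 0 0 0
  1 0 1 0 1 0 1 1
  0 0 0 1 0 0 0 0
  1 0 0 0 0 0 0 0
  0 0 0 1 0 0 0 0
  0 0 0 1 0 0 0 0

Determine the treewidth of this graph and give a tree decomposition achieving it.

The largest bag has 2 vertices, giving width 1; this decomposition certifies tw(G) ≤ 1. Since G has at least one edge (e.g. a–d), it is not an edgeless graph, so tw(G) ≥ 1. Therefore the treewidth is 1.

Treewidth 1.
One such decomposition:
Bags: B1 = {a, d}  B2 = {d, h}  B3 = {d, g}  B4 = {d, e}  B5 = {c, d}  B6 = {a, b}  B7 = {a, f}
Tree: B1–B2, B1–B3, B1–B4, B4–B5, B1–B6, B1–B7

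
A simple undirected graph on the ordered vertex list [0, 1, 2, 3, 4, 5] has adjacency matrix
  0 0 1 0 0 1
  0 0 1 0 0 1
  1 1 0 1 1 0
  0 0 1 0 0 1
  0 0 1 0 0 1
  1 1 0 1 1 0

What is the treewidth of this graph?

A width-2 tree decomposition is:
Bags: B1 = {1, 2, 5}  B2 = {2, 3, 5}  B3 = {0, 2, 5}  B4 = {2, 4, 5}
Tree: B1–B2, B2–B3, B3–B4
Each bag holds 3 vertices, so the decomposition has width 2, which upper-bounds the treewidth. The edges 1–5–3–2–1 form a cycle, so G is not a tree and its treewidth is at least 2. Hence tw(G) = 2 exactly.

2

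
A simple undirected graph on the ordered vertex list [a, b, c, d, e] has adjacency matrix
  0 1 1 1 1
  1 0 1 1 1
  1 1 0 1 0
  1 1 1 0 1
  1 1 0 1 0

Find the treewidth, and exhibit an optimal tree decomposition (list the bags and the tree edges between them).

Treewidth 3.
Bags: B1 = {a, b, c, d}  B2 = {a, b, d, e}
Tree: B1–B2

The largest bag has 4 vertices, giving width 3; this decomposition certifies tw(G) ≤ 3. On the other hand G contains the 4-clique {a, b, d, e}. A clique must lie in a single bag of any decomposition, so no decomposition can have width below 3. Hence tw(G) = 3 exactly.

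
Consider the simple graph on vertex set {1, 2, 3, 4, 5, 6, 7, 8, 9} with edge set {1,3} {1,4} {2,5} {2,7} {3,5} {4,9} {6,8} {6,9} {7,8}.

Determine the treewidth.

2

A width-2 tree decomposition is:
Bags: B1 = {2, 7, 8}  B2 = {2, 5, 8}  B3 = {3, 5, 8}  B4 = {1, 3, 8}  B5 = {1, 4, 8}  B6 = {4, 8, 9}  B7 = {6, 8, 9}
Tree: B1–B2, B2–B3, B3–B4, B4–B5, B5–B6, B6–B7
Each bag holds 3 vertices, so the decomposition has width 2, which upper-bounds the treewidth. The edges 8–7–2–5–3–1–4–9–6–8 form a cycle, so G is not a tree and its treewidth is at least 2. Therefore the treewidth is 2.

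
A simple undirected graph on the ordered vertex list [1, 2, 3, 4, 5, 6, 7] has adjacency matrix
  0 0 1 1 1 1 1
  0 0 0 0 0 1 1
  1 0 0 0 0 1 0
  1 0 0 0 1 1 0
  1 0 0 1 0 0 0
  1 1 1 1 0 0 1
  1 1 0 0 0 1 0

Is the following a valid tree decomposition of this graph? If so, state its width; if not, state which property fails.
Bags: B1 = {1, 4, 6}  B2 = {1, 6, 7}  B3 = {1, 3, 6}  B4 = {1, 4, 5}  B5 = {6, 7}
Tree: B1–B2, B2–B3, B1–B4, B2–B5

No — vertex 2 appears in no bag.

A tree decomposition must satisfy three properties: every vertex lies in some bag; for every edge, both endpoints lie together in some bag; and for every vertex, the bags containing it form a connected subtree. Here vertex 2 appears in no bag, so the decomposition is invalid.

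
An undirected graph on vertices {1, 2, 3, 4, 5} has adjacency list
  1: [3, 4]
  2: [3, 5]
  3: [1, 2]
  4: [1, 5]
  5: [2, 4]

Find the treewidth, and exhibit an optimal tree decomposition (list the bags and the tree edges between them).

Every bag has size at most 3, so the width is 3 − 1 = 2 and tw(G) ≤ 2. Since 2–5–4–1–3–2 is a cycle in G, G is not acyclic. Forests are exactly the graphs of treewidth ≤ 1, so tw(G) ≥ 2. Therefore the treewidth is 2.

Treewidth 2.
One optimal decomposition is:
Bags: B1 = {2, 4, 5}  B2 = {1, 2, 4}  B3 = {1, 2, 3}
Tree: B1–B2, B2–B3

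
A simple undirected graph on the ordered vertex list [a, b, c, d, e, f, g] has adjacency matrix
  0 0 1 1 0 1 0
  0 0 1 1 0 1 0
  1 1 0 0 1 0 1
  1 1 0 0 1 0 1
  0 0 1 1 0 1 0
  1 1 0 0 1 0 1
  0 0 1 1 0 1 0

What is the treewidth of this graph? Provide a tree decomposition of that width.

Every bag has size at most 4, so the width is 4 − 1 = 3 and tw(G) ≤ 3. For the lower bound: the 4 vertex sets {d,g}, {b,c}, {f}, {e} are disjoint, each induces a connected subgraph, and every pair is joined by at least one edge of G. Contracting each set to a single vertex therefore yields K_{4} as a minor, and since treewidth is minor-monotone, tw(G) ≥ tw(K_{4}) = 3. Therefore the treewidth is 3.

Treewidth 3.
One such decomposition:
Bags: B1 = {c, d, f, g}  B2 = {b, c, d, f}  B3 = {c, d, e, f}  B4 = {a, c, d, f}
Tree: B1–B2, B2–B3, B3–B4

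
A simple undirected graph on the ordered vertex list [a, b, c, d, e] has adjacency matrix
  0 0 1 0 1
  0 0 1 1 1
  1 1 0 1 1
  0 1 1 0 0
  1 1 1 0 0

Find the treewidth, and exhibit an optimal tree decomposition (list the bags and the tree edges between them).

Every bag has size at most 3, so the width is 3 − 1 = 2 and tw(G) ≤ 2. Conversely, {b, c, d} is a clique of size 3, and the vertices of any clique must share a bag in every tree decomposition; so some bag has ≥ 3 vertices and tw(G) ≥ 2. The upper and lower bounds meet at 2, so that is the treewidth.

Treewidth 2.
One optimal decomposition is:
Bags: B1 = {b, c, e}  B2 = {b, c, d}  B3 = {a, c, e}
Tree: B1–B2, B1–B3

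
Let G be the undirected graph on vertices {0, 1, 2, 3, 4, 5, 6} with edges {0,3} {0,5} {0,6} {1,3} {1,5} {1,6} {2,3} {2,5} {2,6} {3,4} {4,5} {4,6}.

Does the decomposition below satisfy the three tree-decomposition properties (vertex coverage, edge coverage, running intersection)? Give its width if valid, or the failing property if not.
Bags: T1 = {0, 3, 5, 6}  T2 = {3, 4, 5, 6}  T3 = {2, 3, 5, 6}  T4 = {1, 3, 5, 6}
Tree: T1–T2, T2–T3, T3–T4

Yes; width 3.

Every vertex of G appears in some bag (union = {0, 1, 2, 3, 4, 5, 6}); every edge is covered by a bag; and for each vertex v the set of bags containing v is connected in the bag tree. The decomposition is therefore valid. The largest bag has 4 vertices, so the width is 3.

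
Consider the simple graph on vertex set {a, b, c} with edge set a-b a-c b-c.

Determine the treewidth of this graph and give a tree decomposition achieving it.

With just one bag of size 3, the width is 3 − 1 = 2, so tw(G) ≤ 2. Conversely, {a, b, c} is a clique of size 3, and the vertices of any clique must share a bag in every tree decomposition; so some bag has ≥ 3 vertices and tw(G) ≥ 2. The upper and lower bounds meet at 2, so that is the treewidth.

Treewidth 2.
One such decomposition:
Bags: B1 = {a, b, c}
Tree: (single bag)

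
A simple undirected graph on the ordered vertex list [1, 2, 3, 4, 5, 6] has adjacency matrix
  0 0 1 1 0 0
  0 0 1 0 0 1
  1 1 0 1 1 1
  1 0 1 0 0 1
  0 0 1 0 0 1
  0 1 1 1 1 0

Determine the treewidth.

A width-2 tree decomposition is:
Bags: B1 = {1, 3, 4}  B2 = {3, 4, 6}  B3 = {2, 3, 6}  B4 = {3, 5, 6}
Tree: B1–B2, B2–B3, B3–B4
The largest bag has 3 vertices, giving width 2; this decomposition certifies tw(G) ≤ 2. For the lower bound, the 3 vertices {1, 3, 4} are pairwise adjacent, and any tree decomposition puts a clique entirely inside one bag — forcing width ≥ 2. The upper and lower bounds meet at 2, so that is the treewidth.

2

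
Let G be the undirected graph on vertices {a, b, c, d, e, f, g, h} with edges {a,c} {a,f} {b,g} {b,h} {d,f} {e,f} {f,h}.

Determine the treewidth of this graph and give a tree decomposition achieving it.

Every bag has size at most 2, so the width is 2 − 1 = 1 and tw(G) ≤ 1. Any graph with an edge has treewidth ≥ 1, and G has the edge f–h. The upper and lower bounds meet at 1, so that is the treewidth.

Treewidth 1.
Bags: B1 = {f, h}  B2 = {e, f}  B3 = {b, h}  B4 = {a, f}  B5 = {a, c}  B6 = {b, g}  B7 = {d, f}
Tree: B1–B2, B1–B3, B2–B4, B4–B5, B3–B6, B2–B7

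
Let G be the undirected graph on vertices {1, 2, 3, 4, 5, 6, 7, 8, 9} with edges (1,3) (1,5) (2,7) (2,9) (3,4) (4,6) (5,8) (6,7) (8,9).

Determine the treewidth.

A width-2 tree decomposition is:
Bags: B1 = {1, 3, 5}  B2 = {3, 5, 8}  B3 = {3, 8, 9}  B4 = {2, 3, 9}  B5 = {2, 3, 7}  B6 = {3, 6, 7}  B7 = {3, 4, 6}
Tree: B1–B2, B2–B3, B3–B4, B4–B5, B5–B6, B6–B7
Every bag has size at most 3, so the width is 3 − 1 = 2 and tw(G) ≤ 2. The edges 3–1–5–8–9–2–7–6–4–3 form a cycle, so G is not a tree and its treewidth is at least 2. Combining the bounds, tw(G) = 2.

2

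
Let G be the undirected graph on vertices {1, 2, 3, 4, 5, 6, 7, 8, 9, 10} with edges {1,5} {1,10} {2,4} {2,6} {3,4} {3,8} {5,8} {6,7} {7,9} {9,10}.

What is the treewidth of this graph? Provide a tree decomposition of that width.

Each bag holds 3 vertices, so the decomposition has width 2, which upper-bounds the treewidth. The edges 9–10–1–5–8–3–4–2–6–7–9 form a cycle, so G is not a tree and its treewidth is at least 2. Combining the bounds, tw(G) = 2.

Treewidth 2.
One such decomposition:
Bags: B1 = {1, 9, 10}  B2 = {1, 5, 9}  B3 = {5, 8, 9}  B4 = {3, 8, 9}  B5 = {3, 4, 9}  B6 = {2, 4, 9}  B7 = {2, 6, 9}  B8 = {6, 7, 9}
Tree: B1–B2, B2–B3, B3–B4, B4–B5, B5–B6, B6–B7, B7–B8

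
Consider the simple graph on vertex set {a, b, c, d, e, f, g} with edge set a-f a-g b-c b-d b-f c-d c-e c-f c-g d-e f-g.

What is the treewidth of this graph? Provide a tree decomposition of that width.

Treewidth 2.
Bags: B1 = {c, f, g}  B2 = {a, f, g}  B3 = {b, c, f}  B4 = {b, c, d}  B5 = {c, d, e}
Tree: B1–B2, B1–B3, B3–B4, B4–B5

Every bag has size at most 3, so the width is 3 − 1 = 2 and tw(G) ≤ 2. On the other hand G contains the 3-clique {c, d, e}. A clique must lie in a single bag of any decomposition, so no decomposition can have width below 2. Combining the bounds, tw(G) = 2.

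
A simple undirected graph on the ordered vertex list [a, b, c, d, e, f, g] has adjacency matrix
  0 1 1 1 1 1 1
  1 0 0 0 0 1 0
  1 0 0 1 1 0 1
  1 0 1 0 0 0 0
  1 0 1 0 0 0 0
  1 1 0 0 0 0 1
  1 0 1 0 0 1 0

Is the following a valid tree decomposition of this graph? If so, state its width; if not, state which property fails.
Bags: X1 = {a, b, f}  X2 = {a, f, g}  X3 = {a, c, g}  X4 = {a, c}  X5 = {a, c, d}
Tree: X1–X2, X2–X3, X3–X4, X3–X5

A tree decomposition must satisfy three properties: every vertex lies in some bag; for every edge, both endpoints lie together in some bag; and for every vertex, the bags containing it form a connected subtree. Here vertex e appears in no bag, so the decomposition is invalid.

No — vertex e appears in no bag.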